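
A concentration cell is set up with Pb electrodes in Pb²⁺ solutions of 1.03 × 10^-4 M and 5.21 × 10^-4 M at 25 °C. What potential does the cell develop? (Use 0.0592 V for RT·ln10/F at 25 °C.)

Both half-cells are Pb²⁺/Pb, so E°_cell = 0. The concentrated side is the cathode; the cell reaction moves Pb²⁺ from high to low concentration with n = 2.
Q = [Pb²⁺]_dilute/[Pb²⁺]_conc = 1.03 × 10^-4/5.21 × 10^-4 = 0.198.
E = 0 − (0.0592/2) log Q = −(0.0592/2)(-0.704) = 0.0208 V.

0.021 V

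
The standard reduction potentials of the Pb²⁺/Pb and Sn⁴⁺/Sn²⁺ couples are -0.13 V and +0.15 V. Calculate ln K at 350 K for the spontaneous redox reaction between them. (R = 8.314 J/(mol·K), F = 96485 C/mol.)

E°_cell = +0.15 − (-0.13) = 0.28 V, with n = 2 electrons transferred.
At equilibrium E = 0, so the Nernst equation gives ln K = nFE°/RT = (2)(96485)(0.28)/((8.314)(350)) = 18.57.

ln K = 18.6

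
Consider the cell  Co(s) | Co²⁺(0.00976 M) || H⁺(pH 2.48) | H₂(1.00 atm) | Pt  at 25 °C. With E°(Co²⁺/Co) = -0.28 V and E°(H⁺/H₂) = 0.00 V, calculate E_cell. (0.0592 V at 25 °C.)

The hydrogen couple is the cathode, so E°_cell = 0.28 V; n = 2.
[H⁺] = 10^(−2.48) = 0.0033 M, and Q = [Co²⁺]·P(H₂) / [H⁺]^2 = 890.
E = E° − (0.0592/2) log Q = 0.28 − (0.0592/2)(2.949) = 0.193 V.

0.19 V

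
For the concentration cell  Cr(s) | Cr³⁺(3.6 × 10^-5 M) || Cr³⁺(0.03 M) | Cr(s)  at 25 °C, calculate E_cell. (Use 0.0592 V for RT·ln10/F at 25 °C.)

0.058 V

Both half-cells are Cr³⁺/Cr, so E°_cell = 0. The concentrated side is the cathode; the cell reaction moves Cr³⁺ from high to low concentration with n = 3.
Q = [Cr³⁺]_dilute/[Cr³⁺]_conc = 3.6 × 10^-5/0.03 = 0.00120.
E = 0 − (0.0592/3) log Q = −(0.0592/3)(-2.921) = 0.0576 V.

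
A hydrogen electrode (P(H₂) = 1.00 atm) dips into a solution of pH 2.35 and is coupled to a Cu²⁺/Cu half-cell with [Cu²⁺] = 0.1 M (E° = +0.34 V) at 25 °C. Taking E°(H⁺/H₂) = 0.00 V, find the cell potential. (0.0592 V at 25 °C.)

0.45 V

The Cu²⁺/Cu couple is the cathode, so E°_cell = 0.34 V; n = 2.
[H⁺] = 10^(−2.35) = 0.0045 M, and Q = [H⁺]^2 / ([Cu²⁺]·P(H₂)) = 2 × 10^-4.
E = E° − (0.0592/2) log Q = 0.34 − (0.0592/2)(-3.700) = 0.450 V.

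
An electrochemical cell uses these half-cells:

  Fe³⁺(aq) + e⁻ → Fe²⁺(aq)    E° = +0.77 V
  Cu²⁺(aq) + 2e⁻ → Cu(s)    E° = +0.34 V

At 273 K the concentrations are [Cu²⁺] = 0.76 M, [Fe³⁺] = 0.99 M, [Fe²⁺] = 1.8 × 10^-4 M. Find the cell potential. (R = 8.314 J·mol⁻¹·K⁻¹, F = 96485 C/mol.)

The Fe³⁺/Fe²⁺ couple has the higher reduction potential and acts as the cathode, so E°_cell = +0.77 − (+0.34) = 0.43 V.
Balancing electrons gives n = 2; the reaction quotient is Q = [Cu²⁺]·[Fe²⁺]^2/[Fe³⁺]^2 = 2.51 × 10^-8.
E = E° − (RT/nF) ln Q = 0.43 − (8.314×273)/(2×96485) × (-17.499) = 0.430 + 0.206 = 0.636 V.

0.636 V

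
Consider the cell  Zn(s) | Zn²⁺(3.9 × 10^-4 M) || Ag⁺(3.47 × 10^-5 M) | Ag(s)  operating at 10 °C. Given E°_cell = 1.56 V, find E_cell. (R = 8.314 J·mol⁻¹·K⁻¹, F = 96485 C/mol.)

Balancing electrons gives n = 2; the reaction quotient is Q = [Zn²⁺]/[Ag⁺]^2 = 3.24 × 10^5.
E = E° − (RT/nF) ln Q = 1.56 − (8.314×283)/(2×96485) × (12.688) = 1.560 − 0.155 = 1.405 V.

1.41 V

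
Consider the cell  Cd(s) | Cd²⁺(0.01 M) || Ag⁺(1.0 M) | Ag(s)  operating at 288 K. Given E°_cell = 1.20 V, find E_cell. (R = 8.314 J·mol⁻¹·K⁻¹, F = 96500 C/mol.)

1.26 V

Balancing electrons gives n = 2; the reaction quotient is Q = [Cd²⁺]/[Ag⁺]^2 = 0.0100.
E = E° − (RT/nF) ln Q = 1.20 − (8.314×288)/(2×96500) × (-4.605) = 1.200 + 0.057 = 1.257 V.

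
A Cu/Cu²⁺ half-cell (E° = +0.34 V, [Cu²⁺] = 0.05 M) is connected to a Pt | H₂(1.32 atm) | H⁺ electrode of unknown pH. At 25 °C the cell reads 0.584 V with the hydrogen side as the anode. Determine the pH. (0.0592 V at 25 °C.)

pH = 4.71

E°_cell = 0.34 V and n = 2.
log Q = n(E° − E)/0.0592 = 2×(0.34 − 0.584)/0.0592 = -8.243.
With Q = [H⁺]^2 / ([Cu²⁺]·P(H₂)), solving for [H⁺] gives log[H⁺] = -4.712, so pH = 4.71.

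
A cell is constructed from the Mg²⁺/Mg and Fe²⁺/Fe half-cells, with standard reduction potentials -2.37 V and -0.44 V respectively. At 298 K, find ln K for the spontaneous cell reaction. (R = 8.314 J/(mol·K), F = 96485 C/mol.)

ln K = 150.3

E°_cell = -0.44 − (-2.37) = 1.93 V, with n = 2 electrons transferred.
At equilibrium E = 0, so the Nernst equation gives ln K = nFE°/RT = (2)(96485)(1.93)/((8.314)(298)) = 150.32.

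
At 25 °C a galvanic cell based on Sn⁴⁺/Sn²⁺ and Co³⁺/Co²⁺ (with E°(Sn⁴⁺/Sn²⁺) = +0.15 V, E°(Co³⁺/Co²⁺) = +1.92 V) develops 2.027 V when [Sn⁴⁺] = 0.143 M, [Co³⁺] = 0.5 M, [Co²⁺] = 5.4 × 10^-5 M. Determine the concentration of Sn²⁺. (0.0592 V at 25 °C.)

0.8 M

From the Nernst equation, log Q = n(E° − E)/0.0592 = 2(1.77 − 2.027)/0.0592 = -8.682, so Q = 2.08 × 10^-9.
With Q = [Sn⁴⁺]·[Co²⁺]^2/([Sn²⁺]·[Co³⁺]^2) and the known concentrations, [Sn²⁺] in the denominator gives [Sn²⁺] = 0.8 M.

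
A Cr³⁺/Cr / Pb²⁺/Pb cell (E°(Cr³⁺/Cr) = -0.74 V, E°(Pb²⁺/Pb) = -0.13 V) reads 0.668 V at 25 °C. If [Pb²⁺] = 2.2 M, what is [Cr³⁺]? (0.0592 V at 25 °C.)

0.0038 M

From the Nernst equation, log Q = n(E° − E)/0.0592 = 6(0.61 − 0.668)/0.0592 = -5.878, so Q = 1.32 × 10^-6.
With Q = [Cr³⁺]^2/[Pb²⁺]^3 and the known concentrations, [Cr³⁺]^2 in the numerator gives [Cr³⁺] = 0.0038 M.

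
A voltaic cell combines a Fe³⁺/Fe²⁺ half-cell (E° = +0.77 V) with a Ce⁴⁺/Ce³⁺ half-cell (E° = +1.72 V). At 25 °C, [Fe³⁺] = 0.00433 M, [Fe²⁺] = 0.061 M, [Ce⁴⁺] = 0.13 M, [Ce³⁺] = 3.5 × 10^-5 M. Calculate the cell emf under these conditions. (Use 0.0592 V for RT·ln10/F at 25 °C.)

The Ce⁴⁺/Ce³⁺ couple has the higher reduction potential and acts as the cathode, so E°_cell = +1.72 − (+0.77) = 0.95 V.
Balancing electrons gives n = 1; the reaction quotient is Q = [Fe³⁺]·[Ce³⁺]/([Fe²⁺]·[Ce⁴⁺]) = 1.91 × 10^-5.
At 25 °C, E = E° − (0.0592/n) log Q = 0.95 − (0.0592/1)(-4.719) = 0.950 + 0.279 = 1.229 V.

1.23 V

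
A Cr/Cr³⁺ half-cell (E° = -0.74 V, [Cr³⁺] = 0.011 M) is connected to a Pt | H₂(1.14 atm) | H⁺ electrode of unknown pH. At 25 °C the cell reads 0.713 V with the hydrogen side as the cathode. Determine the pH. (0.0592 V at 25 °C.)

E°_cell = 0.74 V and n = 6.
log Q = n(E° − E)/0.0592 = 6×(0.74 − 0.713)/0.0592 = 2.736.
With Q = [Cr³⁺]^2·P(H₂)^3 / [H⁺]^6, solving for [H⁺] gives log[H⁺] = -1.080, so pH = 1.08.

pH = 1.08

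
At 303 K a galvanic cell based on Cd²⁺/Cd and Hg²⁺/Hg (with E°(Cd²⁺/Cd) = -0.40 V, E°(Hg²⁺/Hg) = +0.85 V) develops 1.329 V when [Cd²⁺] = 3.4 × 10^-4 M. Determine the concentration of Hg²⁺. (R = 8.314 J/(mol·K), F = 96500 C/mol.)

From the Nernst equation, ln Q = nF(E° − E)/RT = 2×96500×(1.25 − 1.329)/(8.314×303) = -6.052, so Q = 0.00235.
With Q = [Cd²⁺]/[Hg²⁺] and the known concentrations, [Hg²⁺] in the denominator gives [Hg²⁺] = 0.14 M.

0.14 M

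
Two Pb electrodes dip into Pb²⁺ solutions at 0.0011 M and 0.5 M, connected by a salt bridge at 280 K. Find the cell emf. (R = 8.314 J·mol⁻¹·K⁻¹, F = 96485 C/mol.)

0.074 V

Both half-cells are Pb²⁺/Pb, so E°_cell = 0. The concentrated side is the cathode; the cell reaction moves Pb²⁺ from high to low concentration with n = 2.
Q = [Pb²⁺]_dilute/[Pb²⁺]_conc = 0.0011/0.5 = 0.00220.
E = 0 − (RT/nF) ln Q = −((8.314×280)/(2×96485))(-6.119) = 0.0738 V.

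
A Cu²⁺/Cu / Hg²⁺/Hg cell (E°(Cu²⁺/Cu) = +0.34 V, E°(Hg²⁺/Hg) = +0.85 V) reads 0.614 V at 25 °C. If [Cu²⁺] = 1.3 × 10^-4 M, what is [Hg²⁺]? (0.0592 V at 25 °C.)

From the Nernst equation, log Q = n(E° − E)/0.0592 = 2(0.51 − 0.614)/0.0592 = -3.514, so Q = 3.07 × 10^-4.
With Q = [Cu²⁺]/[Hg²⁺] and the known concentrations, [Hg²⁺] in the denominator gives [Hg²⁺] = 0.42 M.

0.42 M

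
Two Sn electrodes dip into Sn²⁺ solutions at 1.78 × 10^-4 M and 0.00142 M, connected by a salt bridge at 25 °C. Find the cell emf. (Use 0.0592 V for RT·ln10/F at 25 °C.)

0.027 V

Both half-cells are Sn²⁺/Sn, so E°_cell = 0. The concentrated side is the cathode; the cell reaction moves Sn²⁺ from high to low concentration with n = 2.
Q = [Sn²⁺]_dilute/[Sn²⁺]_conc = 1.78 × 10^-4/0.00142 = 0.125.
E = 0 − (0.0592/2) log Q = −(0.0592/2)(-0.902) = 0.0267 V.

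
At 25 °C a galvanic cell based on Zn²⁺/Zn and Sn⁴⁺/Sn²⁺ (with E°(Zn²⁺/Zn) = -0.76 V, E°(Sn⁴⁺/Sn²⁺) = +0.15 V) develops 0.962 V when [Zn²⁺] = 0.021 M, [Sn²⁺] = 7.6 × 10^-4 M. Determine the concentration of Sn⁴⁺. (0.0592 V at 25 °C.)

From the Nernst equation, log Q = n(E° − E)/0.0592 = 2(0.91 − 0.962)/0.0592 = -1.757, so Q = 0.0175.
With Q = [Zn²⁺]·[Sn²⁺]/[Sn⁴⁺] and the known concentrations, [Sn⁴⁺] in the denominator gives [Sn⁴⁺] = 9.1 × 10^-4 M.

9.1 × 10^-4 M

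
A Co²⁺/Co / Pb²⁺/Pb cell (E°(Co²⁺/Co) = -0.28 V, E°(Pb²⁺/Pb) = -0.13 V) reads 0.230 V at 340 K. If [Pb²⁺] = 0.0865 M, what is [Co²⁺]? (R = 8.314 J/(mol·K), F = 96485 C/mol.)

3.7 × 10^-4 M

From the Nernst equation, ln Q = nF(E° − E)/RT = 2×96485×(0.15 − 0.230)/(8.314×340) = -5.461, so Q = 0.00425.
With Q = [Co²⁺]/[Pb²⁺] and the known concentrations, [Co²⁺] in the numerator gives [Co²⁺] = 3.7 × 10^-4 M.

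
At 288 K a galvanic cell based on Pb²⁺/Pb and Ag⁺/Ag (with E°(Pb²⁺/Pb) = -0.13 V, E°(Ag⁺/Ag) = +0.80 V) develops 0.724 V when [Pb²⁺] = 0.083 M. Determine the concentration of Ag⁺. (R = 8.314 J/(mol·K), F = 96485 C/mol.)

7.2 × 10^-5 M

From the Nernst equation, ln Q = nF(E° − E)/RT = 2×96485×(0.93 − 0.724)/(8.314×288) = 16.602, so Q = 1.62 × 10^7.
With Q = [Pb²⁺]/[Ag⁺]^2 and the known concentrations, [Ag⁺]^2 in the denominator gives [Ag⁺] = 7.2 × 10^-5 M.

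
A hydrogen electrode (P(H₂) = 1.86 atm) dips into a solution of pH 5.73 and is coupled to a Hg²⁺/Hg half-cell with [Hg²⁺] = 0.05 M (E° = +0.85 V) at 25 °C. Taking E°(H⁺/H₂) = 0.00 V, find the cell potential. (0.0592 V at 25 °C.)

1.16 V

The Hg²⁺/Hg couple is the cathode, so E°_cell = 0.85 V; n = 2.
[H⁺] = 10^(−5.73) = 1.9 × 10^-6 M, and Q = [H⁺]^2 / ([Hg²⁺]·P(H₂)) = 3.73 × 10^-11.
E = E° − (0.0592/2) log Q = 0.85 − (0.0592/2)(-10.428) = 1.159 V.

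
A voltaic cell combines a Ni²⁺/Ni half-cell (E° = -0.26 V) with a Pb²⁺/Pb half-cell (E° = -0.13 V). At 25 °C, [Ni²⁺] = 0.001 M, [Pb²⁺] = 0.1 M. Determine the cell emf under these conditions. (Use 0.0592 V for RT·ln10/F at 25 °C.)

0.189 V

The Pb²⁺/Pb couple has the higher reduction potential and acts as the cathode, so E°_cell = -0.13 − (-0.26) = 0.13 V.
Balancing electrons gives n = 2; the reaction quotient is Q = [Ni²⁺]/[Pb²⁺] = 0.0100.
At 25 °C, E = E° − (0.0592/n) log Q = 0.13 − (0.0592/2)(-2.000) = 0.130 + 0.059 = 0.189 V.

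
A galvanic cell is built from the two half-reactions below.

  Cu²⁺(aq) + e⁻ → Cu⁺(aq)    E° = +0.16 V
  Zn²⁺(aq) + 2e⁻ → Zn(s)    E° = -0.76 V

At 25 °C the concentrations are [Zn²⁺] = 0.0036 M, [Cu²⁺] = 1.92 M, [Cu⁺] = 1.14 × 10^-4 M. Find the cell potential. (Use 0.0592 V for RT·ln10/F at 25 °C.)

The Cu²⁺/Cu⁺ couple has the higher reduction potential and acts as the cathode, so E°_cell = +0.16 − (-0.76) = 0.92 V.
Balancing electrons gives n = 2; the reaction quotient is Q = [Zn²⁺]·[Cu⁺]^2/[Cu²⁺]^2 = 1.27 × 10^-11.
At 25 °C, E = E° − (0.0592/n) log Q = 0.92 − (0.0592/2)(-10.896) = 0.920 + 0.323 = 1.243 V.

1.24 V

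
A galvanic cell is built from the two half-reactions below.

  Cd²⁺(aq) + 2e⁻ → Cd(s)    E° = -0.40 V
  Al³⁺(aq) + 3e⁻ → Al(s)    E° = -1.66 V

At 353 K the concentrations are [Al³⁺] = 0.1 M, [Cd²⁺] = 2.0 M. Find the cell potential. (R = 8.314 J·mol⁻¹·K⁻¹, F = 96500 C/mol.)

1.29 V

The Cd²⁺/Cd couple has the higher reduction potential and acts as the cathode, so E°_cell = -0.40 − (-1.66) = 1.26 V.
Balancing electrons gives n = 6; the reaction quotient is Q = [Al³⁺]^2/[Cd²⁺]^3 = 0.00125.
E = E° − (RT/nF) ln Q = 1.26 − (8.314×353)/(6×96500) × (-6.685) = 1.260 + 0.034 = 1.294 V.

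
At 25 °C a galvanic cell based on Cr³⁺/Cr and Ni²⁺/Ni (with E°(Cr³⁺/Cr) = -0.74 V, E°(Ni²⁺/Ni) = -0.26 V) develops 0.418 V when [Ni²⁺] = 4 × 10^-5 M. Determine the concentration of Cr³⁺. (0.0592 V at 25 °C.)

From the Nernst equation, log Q = n(E° − E)/0.0592 = 6(0.48 − 0.418)/0.0592 = 6.284, so Q = 1.92 × 10^6.
With Q = [Cr³⁺]^2/[Ni²⁺]^3 and the known concentrations, [Cr³⁺]^2 in the numerator gives [Cr³⁺] = 3.5 × 10^-4 M.

3.5 × 10^-4 M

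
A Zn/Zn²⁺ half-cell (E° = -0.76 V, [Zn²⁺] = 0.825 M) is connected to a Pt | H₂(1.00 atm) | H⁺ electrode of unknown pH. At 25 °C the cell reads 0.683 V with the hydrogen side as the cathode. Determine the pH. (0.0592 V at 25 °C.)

E°_cell = 0.76 V and n = 2.
log Q = n(E° − E)/0.0592 = 2×(0.76 − 0.683)/0.0592 = 2.601.
With Q = [Zn²⁺]·P(H₂) / [H⁺]^2, solving for [H⁺] gives log[H⁺] = -1.342, so pH = 1.34.

pH = 1.34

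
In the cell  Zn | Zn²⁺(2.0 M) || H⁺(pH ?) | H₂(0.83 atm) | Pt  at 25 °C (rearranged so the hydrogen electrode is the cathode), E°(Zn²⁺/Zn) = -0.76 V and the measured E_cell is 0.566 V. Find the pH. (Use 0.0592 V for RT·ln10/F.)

pH = 3.17

E°_cell = 0.76 V and n = 2.
log Q = n(E° − E)/0.0592 = 2×(0.76 − 0.566)/0.0592 = 6.554.
With Q = [Zn²⁺]·P(H₂) / [H⁺]^2, solving for [H⁺] gives log[H⁺] = -3.167, so pH = 3.17.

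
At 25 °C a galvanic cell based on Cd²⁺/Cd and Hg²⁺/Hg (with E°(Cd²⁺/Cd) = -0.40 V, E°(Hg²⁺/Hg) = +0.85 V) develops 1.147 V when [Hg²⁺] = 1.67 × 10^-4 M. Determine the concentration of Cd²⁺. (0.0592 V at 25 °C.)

From the Nernst equation, log Q = n(E° − E)/0.0592 = 2(1.25 − 1.147)/0.0592 = 3.480, so Q = 3020.
With Q = [Cd²⁺]/[Hg²⁺] and the known concentrations, [Cd²⁺] in the numerator gives [Cd²⁺] = 0.5 M.

0.5 M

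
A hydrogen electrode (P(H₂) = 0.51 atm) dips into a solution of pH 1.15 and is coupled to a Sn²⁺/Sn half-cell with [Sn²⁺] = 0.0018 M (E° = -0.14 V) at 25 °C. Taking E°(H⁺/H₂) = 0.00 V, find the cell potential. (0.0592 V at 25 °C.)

0.16 V

The hydrogen couple is the cathode, so E°_cell = 0.14 V; n = 2.
[H⁺] = 10^(−1.15) = 0.071 M, and Q = [Sn²⁺]·P(H₂) / [H⁺]^2 = 0.183.
E = E° − (0.0592/2) log Q = 0.14 − (0.0592/2)(-0.737) = 0.162 V.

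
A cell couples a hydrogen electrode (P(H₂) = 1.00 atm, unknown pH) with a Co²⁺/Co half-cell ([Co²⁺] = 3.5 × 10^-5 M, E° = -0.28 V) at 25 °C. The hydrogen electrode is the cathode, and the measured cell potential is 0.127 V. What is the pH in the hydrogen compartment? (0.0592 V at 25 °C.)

pH = 4.81

E°_cell = 0.28 V and n = 2.
log Q = n(E° − E)/0.0592 = 2×(0.28 − 0.127)/0.0592 = 5.169.
With Q = [Co²⁺]·P(H₂) / [H⁺]^2, solving for [H⁺] gives log[H⁺] = -4.812, so pH = 4.81.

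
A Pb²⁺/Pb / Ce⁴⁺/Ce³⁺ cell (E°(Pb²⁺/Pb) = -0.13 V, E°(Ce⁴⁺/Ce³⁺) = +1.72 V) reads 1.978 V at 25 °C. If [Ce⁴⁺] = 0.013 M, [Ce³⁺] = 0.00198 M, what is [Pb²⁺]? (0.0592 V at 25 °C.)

From the Nernst equation, log Q = n(E° − E)/0.0592 = 2(1.85 − 1.978)/0.0592 = -4.324, so Q = 4.74 × 10^-5.
With Q = [Pb²⁺]·[Ce³⁺]^2/[Ce⁴⁺]^2 and the known concentrations, [Pb²⁺] in the numerator gives [Pb²⁺] = 0.002 M.

0.002 M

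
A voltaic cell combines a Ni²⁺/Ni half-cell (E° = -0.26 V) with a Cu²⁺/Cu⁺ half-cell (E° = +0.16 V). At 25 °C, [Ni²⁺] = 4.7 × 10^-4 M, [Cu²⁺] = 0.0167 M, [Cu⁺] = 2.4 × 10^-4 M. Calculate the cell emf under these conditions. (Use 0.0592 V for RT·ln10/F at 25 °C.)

The Cu²⁺/Cu⁺ couple has the higher reduction potential and acts as the cathode, so E°_cell = +0.16 − (-0.26) = 0.42 V.
Balancing electrons gives n = 2; the reaction quotient is Q = [Ni²⁺]·[Cu⁺]^2/[Cu²⁺]^2 = 9.71 × 10^-8.
At 25 °C, E = E° − (0.0592/n) log Q = 0.42 − (0.0592/2)(-7.013) = 0.420 + 0.208 = 0.628 V.

0.628 V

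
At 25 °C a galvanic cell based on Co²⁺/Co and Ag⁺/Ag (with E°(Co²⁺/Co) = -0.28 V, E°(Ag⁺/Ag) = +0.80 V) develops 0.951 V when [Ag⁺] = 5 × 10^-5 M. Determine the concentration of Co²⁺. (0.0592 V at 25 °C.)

From the Nernst equation, log Q = n(E° − E)/0.0592 = 2(1.08 − 0.951)/0.0592 = 4.358, so Q = 2.28 × 10^4.
With Q = [Co²⁺]/[Ag⁺]^2 and the known concentrations, [Co²⁺] in the numerator gives [Co²⁺] = 5.7 × 10^-5 M.

5.7 × 10^-5 M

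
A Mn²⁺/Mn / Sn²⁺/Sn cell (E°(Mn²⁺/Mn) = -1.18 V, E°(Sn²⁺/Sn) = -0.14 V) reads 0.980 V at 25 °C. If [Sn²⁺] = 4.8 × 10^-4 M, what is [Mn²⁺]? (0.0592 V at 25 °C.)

From the Nernst equation, log Q = n(E° − E)/0.0592 = 2(1.04 − 0.980)/0.0592 = 2.027, so Q = 106.
With Q = [Mn²⁺]/[Sn²⁺] and the known concentrations, [Mn²⁺] in the numerator gives [Mn²⁺] = 0.051 M.

0.051 M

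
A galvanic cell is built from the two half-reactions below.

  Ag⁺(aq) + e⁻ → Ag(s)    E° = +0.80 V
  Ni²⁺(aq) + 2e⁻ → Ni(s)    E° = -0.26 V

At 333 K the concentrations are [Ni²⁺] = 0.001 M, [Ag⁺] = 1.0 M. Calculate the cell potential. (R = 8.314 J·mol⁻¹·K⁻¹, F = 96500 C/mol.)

1.16 V

The Ag⁺/Ag couple has the higher reduction potential and acts as the cathode, so E°_cell = +0.80 − (-0.26) = 1.06 V.
Balancing electrons gives n = 2; the reaction quotient is Q = [Ni²⁺]/[Ag⁺]^2 = 0.00100.
E = E° − (RT/nF) ln Q = 1.06 − (8.314×333)/(2×96500) × (-6.908) = 1.060 + 0.099 = 1.159 V.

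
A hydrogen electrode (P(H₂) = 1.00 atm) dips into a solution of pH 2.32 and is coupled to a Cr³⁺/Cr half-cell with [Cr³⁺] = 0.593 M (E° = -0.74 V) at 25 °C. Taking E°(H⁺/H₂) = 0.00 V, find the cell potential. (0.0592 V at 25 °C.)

The hydrogen couple is the cathode, so E°_cell = 0.74 V; n = 6.
[H⁺] = 10^(−2.32) = 0.0048 M, and Q = [Cr³⁺]^2·P(H₂)^3 / [H⁺]^6 = 2.92 × 10^13.
E = E° − (0.0592/6) log Q = 0.74 − (0.0592/6)(13.466) = 0.607 V.

0.61 V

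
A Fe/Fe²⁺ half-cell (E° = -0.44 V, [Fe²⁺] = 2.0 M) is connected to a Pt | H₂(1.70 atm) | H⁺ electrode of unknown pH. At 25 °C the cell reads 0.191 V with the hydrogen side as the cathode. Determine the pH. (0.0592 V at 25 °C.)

pH = 3.94

E°_cell = 0.44 V and n = 2.
log Q = n(E° − E)/0.0592 = 2×(0.44 − 0.191)/0.0592 = 8.412.
With Q = [Fe²⁺]·P(H₂) / [H⁺]^2, solving for [H⁺] gives log[H⁺] = -3.940, so pH = 3.94.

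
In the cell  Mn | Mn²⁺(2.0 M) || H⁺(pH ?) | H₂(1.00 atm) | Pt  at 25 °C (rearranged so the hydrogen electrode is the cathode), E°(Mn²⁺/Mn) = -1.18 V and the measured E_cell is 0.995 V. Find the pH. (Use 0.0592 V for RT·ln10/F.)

E°_cell = 1.18 V and n = 2.
log Q = n(E° − E)/0.0592 = 2×(1.18 − 0.995)/0.0592 = 6.250.
With Q = [Mn²⁺]·P(H₂) / [H⁺]^2, solving for [H⁺] gives log[H⁺] = -2.974, so pH = 2.97.

pH = 2.97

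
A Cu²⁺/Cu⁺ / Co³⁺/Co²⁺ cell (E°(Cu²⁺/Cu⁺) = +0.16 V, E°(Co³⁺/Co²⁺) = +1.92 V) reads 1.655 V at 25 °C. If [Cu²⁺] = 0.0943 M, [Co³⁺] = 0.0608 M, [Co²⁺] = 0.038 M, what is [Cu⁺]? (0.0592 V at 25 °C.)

From the Nernst equation, log Q = n(E° − E)/0.0592 = 1(1.76 − 1.655)/0.0592 = 1.774, so Q = 59.4.
With Q = [Cu²⁺]·[Co²⁺]/([Cu⁺]·[Co³⁺]) and the known concentrations, [Cu⁺] in the denominator gives [Cu⁺] = 9.9 × 10^-4 M.

9.9 × 10^-4 M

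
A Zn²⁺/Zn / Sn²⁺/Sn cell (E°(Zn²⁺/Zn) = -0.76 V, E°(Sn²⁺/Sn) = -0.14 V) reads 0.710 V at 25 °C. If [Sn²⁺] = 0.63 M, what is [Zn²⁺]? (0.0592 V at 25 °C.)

From the Nernst equation, log Q = n(E° − E)/0.0592 = 2(0.62 − 0.710)/0.0592 = -3.041, so Q = 9.11 × 10^-4.
With Q = [Zn²⁺]/[Sn²⁺] and the known concentrations, [Zn²⁺] in the numerator gives [Zn²⁺] = 5.7 × 10^-4 M.

5.7 × 10^-4 M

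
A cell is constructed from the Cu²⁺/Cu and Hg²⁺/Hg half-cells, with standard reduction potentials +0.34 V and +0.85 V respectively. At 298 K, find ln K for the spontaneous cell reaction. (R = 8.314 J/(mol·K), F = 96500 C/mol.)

E°_cell = +0.85 − (+0.34) = 0.51 V, with n = 2 electrons transferred.
At equilibrium E = 0, so the Nernst equation gives ln K = nFE°/RT = (2)(96500)(0.51)/((8.314)(298)) = 39.73.

ln K = 39.7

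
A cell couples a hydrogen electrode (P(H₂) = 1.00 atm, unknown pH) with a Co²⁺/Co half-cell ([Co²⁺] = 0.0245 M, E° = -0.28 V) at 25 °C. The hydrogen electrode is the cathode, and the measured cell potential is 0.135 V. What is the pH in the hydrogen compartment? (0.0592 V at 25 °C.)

E°_cell = 0.28 V and n = 2.
log Q = n(E° − E)/0.0592 = 2×(0.28 − 0.135)/0.0592 = 4.899.
With Q = [Co²⁺]·P(H₂) / [H⁺]^2, solving for [H⁺] gives log[H⁺] = -3.255, so pH = 3.25.

pH = 3.25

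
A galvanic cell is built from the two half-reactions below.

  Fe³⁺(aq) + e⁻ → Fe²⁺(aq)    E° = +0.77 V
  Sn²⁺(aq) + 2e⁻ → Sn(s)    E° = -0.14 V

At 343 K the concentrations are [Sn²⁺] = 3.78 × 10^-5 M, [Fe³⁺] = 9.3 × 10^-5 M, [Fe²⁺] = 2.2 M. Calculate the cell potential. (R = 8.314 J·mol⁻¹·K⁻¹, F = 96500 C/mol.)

The Fe³⁺/Fe²⁺ couple has the higher reduction potential and acts as the cathode, so E°_cell = +0.77 − (-0.14) = 0.91 V.
Balancing electrons gives n = 2; the reaction quotient is Q = [Sn²⁺]·[Fe²⁺]^2/[Fe³⁺]^2 = 2.12 × 10^4.
E = E° − (RT/nF) ln Q = 0.91 − (8.314×343)/(2×96500) × (9.960) = 0.910 − 0.147 = 0.763 V.

0.763 V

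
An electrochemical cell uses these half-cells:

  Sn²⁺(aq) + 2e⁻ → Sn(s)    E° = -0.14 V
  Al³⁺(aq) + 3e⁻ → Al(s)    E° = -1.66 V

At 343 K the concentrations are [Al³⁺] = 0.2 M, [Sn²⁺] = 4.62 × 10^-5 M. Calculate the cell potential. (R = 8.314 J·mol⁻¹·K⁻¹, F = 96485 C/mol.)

1.39 V

The Sn²⁺/Sn couple has the higher reduction potential and acts as the cathode, so E°_cell = -0.14 − (-1.66) = 1.52 V.
Balancing electrons gives n = 6; the reaction quotient is Q = [Al³⁺]^2/[Sn²⁺]^3 = 4.06 × 10^11.
E = E° − (RT/nF) ln Q = 1.52 − (8.314×343)/(6×96485) × (26.729) = 1.520 − 0.132 = 1.388 V.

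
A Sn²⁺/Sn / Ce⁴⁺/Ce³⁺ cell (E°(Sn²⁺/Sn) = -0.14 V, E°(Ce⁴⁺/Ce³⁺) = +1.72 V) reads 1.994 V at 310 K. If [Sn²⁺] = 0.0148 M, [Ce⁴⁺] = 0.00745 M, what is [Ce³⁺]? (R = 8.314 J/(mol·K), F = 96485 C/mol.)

From the Nernst equation, ln Q = nF(E° − E)/RT = 2×96485×(1.86 − 1.994)/(8.314×310) = -10.033, so Q = 4.39 × 10^-5.
With Q = [Sn²⁺]·[Ce³⁺]^2/[Ce⁴⁺]^2 and the known concentrations, [Ce³⁺]^2 in the numerator gives [Ce³⁺] = 4.1 × 10^-4 M.

4.1 × 10^-4 M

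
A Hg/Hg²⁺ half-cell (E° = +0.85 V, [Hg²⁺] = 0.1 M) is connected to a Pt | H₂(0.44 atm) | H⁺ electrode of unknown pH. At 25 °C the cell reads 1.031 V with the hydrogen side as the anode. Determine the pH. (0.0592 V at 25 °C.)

pH = 3.74

E°_cell = 0.85 V and n = 2.
log Q = n(E° − E)/0.0592 = 2×(0.85 − 1.031)/0.0592 = -6.115.
With Q = [H⁺]^2 / ([Hg²⁺]·P(H₂)), solving for [H⁺] gives log[H⁺] = -3.736, so pH = 3.74.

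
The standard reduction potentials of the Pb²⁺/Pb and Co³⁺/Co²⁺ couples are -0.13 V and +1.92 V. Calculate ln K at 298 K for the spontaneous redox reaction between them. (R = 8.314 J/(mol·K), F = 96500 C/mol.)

ln K = 159.7

E°_cell = +1.92 − (-0.13) = 2.05 V, with n = 2 electrons transferred.
At equilibrium E = 0, so the Nernst equation gives ln K = nFE°/RT = (2)(96500)(2.05)/((8.314)(298)) = 159.69.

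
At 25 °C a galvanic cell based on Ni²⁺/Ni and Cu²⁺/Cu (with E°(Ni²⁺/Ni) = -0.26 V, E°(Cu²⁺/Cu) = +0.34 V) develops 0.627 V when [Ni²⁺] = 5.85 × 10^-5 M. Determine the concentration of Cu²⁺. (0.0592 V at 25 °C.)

4.8 × 10^-4 M

From the Nernst equation, log Q = n(E° − E)/0.0592 = 2(0.60 − 0.627)/0.0592 = -0.912, so Q = 0.122.
With Q = [Ni²⁺]/[Cu²⁺] and the known concentrations, [Cu²⁺] in the denominator gives [Cu²⁺] = 4.8 × 10^-4 M.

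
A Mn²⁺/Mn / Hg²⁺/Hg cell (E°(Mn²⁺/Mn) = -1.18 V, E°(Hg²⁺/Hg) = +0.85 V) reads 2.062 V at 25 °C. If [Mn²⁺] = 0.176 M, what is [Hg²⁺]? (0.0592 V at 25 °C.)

2.1 M

From the Nernst equation, log Q = n(E° − E)/0.0592 = 2(2.03 − 2.062)/0.0592 = -1.081, so Q = 0.0830.
With Q = [Mn²⁺]/[Hg²⁺] and the known concentrations, [Hg²⁺] in the denominator gives [Hg²⁺] = 2.1 M.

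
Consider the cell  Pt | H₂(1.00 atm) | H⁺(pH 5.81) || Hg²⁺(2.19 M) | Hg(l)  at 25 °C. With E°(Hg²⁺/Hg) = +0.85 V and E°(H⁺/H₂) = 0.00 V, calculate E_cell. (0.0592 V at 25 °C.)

The Hg²⁺/Hg couple is the cathode, so E°_cell = 0.85 V; n = 2.
[H⁺] = 10^(−5.81) = 1.5 × 10^-6 M, and Q = [H⁺]^2 / ([Hg²⁺]·P(H₂)) = 1.1 × 10^-12.
E = E° − (0.0592/2) log Q = 0.85 − (0.0592/2)(-11.960) = 1.204 V.

1.20 V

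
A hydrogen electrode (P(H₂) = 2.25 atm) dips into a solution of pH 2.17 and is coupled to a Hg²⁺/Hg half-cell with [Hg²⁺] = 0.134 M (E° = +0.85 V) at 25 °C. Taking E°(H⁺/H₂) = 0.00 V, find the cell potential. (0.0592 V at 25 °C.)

The Hg²⁺/Hg couple is the cathode, so E°_cell = 0.85 V; n = 2.
[H⁺] = 10^(−2.17) = 0.0068 M, and Q = [H⁺]^2 / ([Hg²⁺]·P(H₂)) = 1.52 × 10^-4.
E = E° − (0.0592/2) log Q = 0.85 − (0.0592/2)(-3.819) = 0.963 V.

0.96 V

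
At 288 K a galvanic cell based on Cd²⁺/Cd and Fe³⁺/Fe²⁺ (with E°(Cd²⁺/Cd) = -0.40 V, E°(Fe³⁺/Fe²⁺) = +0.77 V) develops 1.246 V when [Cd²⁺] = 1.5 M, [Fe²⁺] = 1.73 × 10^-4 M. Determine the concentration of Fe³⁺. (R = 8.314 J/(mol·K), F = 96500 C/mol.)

0.0045 M

From the Nernst equation, ln Q = nF(E° − E)/RT = 2×96500×(1.17 − 1.246)/(8.314×288) = -6.126, so Q = 0.00219.
With Q = [Cd²⁺]·[Fe²⁺]^2/[Fe³⁺]^2 and the known concentrations, [Fe³⁺]^2 in the denominator gives [Fe³⁺] = 0.0045 M.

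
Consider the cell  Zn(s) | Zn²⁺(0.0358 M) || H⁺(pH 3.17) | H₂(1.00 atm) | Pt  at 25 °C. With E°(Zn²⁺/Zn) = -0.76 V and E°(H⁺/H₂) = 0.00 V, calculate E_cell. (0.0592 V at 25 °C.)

0.62 V

The hydrogen couple is the cathode, so E°_cell = 0.76 V; n = 2.
[H⁺] = 10^(−3.17) = 6.8 × 10^-4 M, and Q = [Zn²⁺]·P(H₂) / [H⁺]^2 = 7.83 × 10^4.
E = E° − (0.0592/2) log Q = 0.76 − (0.0592/2)(4.894) = 0.615 V.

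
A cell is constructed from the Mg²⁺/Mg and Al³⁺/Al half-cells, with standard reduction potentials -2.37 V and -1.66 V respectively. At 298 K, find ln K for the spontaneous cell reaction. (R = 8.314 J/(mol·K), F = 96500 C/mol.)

E°_cell = -1.66 − (-2.37) = 0.71 V, with n = 6 electrons transferred.
At equilibrium E = 0, so the Nernst equation gives ln K = nFE°/RT = (6)(96500)(0.71)/((8.314)(298)) = 165.92.

ln K = 165.9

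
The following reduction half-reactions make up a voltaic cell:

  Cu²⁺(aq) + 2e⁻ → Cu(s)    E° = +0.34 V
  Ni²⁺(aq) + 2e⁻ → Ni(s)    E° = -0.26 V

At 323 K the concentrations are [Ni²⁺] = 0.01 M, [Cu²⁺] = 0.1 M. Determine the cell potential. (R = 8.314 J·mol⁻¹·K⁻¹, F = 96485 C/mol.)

0.632 V

The Cu²⁺/Cu couple has the higher reduction potential and acts as the cathode, so E°_cell = +0.34 − (-0.26) = 0.60 V.
Balancing electrons gives n = 2; the reaction quotient is Q = [Ni²⁺]/[Cu²⁺] = 0.100.
E = E° − (RT/nF) ln Q = 0.60 − (8.314×323)/(2×96485) × (-2.303) = 0.600 + 0.032 = 0.632 V.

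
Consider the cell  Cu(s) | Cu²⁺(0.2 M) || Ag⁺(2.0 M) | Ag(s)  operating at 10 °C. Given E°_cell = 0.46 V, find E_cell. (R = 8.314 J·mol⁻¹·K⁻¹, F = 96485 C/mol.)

Balancing electrons gives n = 2; the reaction quotient is Q = [Cu²⁺]/[Ag⁺]^2 = 0.0500.
E = E° − (RT/nF) ln Q = 0.46 − (8.314×283)/(2×96485) × (-2.996) = 0.460 + 0.037 = 0.497 V.

0.497 V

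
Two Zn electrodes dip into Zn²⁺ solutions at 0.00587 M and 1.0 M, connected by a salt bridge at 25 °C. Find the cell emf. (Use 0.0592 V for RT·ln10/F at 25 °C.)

Both half-cells are Zn²⁺/Zn, so E°_cell = 0. The concentrated side is the cathode; the cell reaction moves Zn²⁺ from high to low concentration with n = 2.
Q = [Zn²⁺]_dilute/[Zn²⁺]_conc = 0.00587/1.0 = 0.00587.
E = 0 − (0.0592/2) log Q = −(0.0592/2)(-2.231) = 0.0660 V.

0.066 V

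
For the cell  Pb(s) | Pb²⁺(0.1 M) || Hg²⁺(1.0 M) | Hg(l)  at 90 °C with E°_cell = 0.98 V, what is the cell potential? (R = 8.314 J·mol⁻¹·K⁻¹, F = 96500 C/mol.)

1.02 V

Balancing electrons gives n = 2; the reaction quotient is Q = [Pb²⁺]/[Hg²⁺] = 0.100.
E = E° − (RT/nF) ln Q = 0.98 − (8.314×363)/(2×96500) × (-2.303) = 0.980 + 0.036 = 1.016 V.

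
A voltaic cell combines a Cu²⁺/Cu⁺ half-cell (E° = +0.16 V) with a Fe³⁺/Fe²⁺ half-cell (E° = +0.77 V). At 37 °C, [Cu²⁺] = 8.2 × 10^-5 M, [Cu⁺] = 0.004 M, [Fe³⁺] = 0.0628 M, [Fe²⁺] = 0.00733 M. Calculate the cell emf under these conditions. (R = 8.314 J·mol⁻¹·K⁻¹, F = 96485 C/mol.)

0.771 V

The Fe³⁺/Fe²⁺ couple has the higher reduction potential and acts as the cathode, so E°_cell = +0.77 − (+0.16) = 0.61 V.
Balancing electrons gives n = 1; the reaction quotient is Q = [Cu²⁺]·[Fe²⁺]/([Cu⁺]·[Fe³⁺]) = 0.00239.
E = E° − (RT/nF) ln Q = 0.61 − (8.314×310)/(1×96485) × (-6.035) = 0.610 + 0.161 = 0.771 V.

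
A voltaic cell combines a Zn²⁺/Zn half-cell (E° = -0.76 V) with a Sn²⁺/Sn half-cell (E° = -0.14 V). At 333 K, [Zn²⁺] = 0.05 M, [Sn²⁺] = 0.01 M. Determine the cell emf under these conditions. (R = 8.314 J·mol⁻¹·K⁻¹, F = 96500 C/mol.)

The Sn²⁺/Sn couple has the higher reduction potential and acts as the cathode, so E°_cell = -0.14 − (-0.76) = 0.62 V.
Balancing electrons gives n = 2; the reaction quotient is Q = [Zn²⁺]/[Sn²⁺] = 5.00.
E = E° − (RT/nF) ln Q = 0.62 − (8.314×333)/(2×96500) × (1.609) = 0.620 − 0.023 = 0.597 V.

0.597 V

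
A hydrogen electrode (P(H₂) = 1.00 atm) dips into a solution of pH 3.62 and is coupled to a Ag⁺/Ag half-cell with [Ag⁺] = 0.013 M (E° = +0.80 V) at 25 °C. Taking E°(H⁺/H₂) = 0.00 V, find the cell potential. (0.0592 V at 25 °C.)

0.90 V

The Ag⁺/Ag couple is the cathode, so E°_cell = 0.80 V; n = 2.
[H⁺] = 10^(−3.62) = 2.4 × 10^-4 M, and Q = [H⁺]^2 / ([Ag⁺]^2·P(H₂)) = 3.4 × 10^-4.
E = E° − (0.0592/2) log Q = 0.80 − (0.0592/2)(-3.468) = 0.903 V.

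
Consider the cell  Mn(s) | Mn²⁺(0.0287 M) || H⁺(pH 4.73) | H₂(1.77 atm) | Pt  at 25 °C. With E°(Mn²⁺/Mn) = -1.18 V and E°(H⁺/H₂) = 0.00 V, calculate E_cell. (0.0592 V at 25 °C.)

0.94 V

The hydrogen couple is the cathode, so E°_cell = 1.18 V; n = 2.
[H⁺] = 10^(−4.73) = 1.9 × 10^-5 M, and Q = [Mn²⁺]·P(H₂) / [H⁺]^2 = 1.47 × 10^8.
E = E° − (0.0592/2) log Q = 1.18 − (0.0592/2)(8.166) = 0.938 V.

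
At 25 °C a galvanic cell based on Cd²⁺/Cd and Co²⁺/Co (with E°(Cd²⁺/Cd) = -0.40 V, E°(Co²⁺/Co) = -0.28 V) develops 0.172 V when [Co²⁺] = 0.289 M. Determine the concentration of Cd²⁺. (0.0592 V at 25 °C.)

0.0051 M

From the Nernst equation, log Q = n(E° − E)/0.0592 = 2(0.12 − 0.172)/0.0592 = -1.757, so Q = 0.0175.
With Q = [Cd²⁺]/[Co²⁺] and the known concentrations, [Cd²⁺] in the numerator gives [Cd²⁺] = 0.0051 M.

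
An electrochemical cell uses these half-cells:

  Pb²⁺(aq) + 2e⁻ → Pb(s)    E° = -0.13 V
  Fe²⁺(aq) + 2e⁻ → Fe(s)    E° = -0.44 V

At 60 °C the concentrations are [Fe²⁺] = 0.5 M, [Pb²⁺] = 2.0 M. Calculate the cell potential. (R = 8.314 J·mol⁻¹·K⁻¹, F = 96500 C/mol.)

0.330 V

The Pb²⁺/Pb couple has the higher reduction potential and acts as the cathode, so E°_cell = -0.13 − (-0.44) = 0.31 V.
Balancing electrons gives n = 2; the reaction quotient is Q = [Fe²⁺]/[Pb²⁺] = 0.250.
E = E° − (RT/nF) ln Q = 0.31 − (8.314×333)/(2×96500) × (-1.386) = 0.310 + 0.020 = 0.330 V.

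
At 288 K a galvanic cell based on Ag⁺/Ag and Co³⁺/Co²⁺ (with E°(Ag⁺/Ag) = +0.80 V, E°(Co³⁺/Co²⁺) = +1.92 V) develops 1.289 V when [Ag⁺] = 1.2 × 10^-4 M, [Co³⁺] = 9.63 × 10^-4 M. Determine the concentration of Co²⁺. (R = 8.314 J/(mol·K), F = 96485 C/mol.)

From the Nernst equation, ln Q = nF(E° − E)/RT = 1×96485×(1.12 − 1.289)/(8.314×288) = -6.810, so Q = 0.00110.
With Q = [Ag⁺]·[Co²⁺]/[Co³⁺] and the known concentrations, [Co²⁺] in the numerator gives [Co²⁺] = 0.0088 M.

0.0088 M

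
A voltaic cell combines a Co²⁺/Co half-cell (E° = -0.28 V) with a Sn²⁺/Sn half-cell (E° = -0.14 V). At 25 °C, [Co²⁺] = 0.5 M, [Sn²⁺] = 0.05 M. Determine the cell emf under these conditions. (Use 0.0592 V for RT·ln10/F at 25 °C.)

The Sn²⁺/Sn couple has the higher reduction potential and acts as the cathode, so E°_cell = -0.14 − (-0.28) = 0.14 V.
Balancing electrons gives n = 2; the reaction quotient is Q = [Co²⁺]/[Sn²⁺] = 10.0.
At 25 °C, E = E° − (0.0592/n) log Q = 0.14 − (0.0592/2)(1.000) = 0.140 − 0.030 = 0.110 V.

0.110 V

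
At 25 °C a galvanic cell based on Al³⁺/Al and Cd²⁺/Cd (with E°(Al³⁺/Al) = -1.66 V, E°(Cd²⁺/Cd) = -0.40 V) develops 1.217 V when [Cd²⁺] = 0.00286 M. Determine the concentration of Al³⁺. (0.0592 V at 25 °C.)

0.023 M

From the Nernst equation, log Q = n(E° − E)/0.0592 = 6(1.26 − 1.217)/0.0592 = 4.358, so Q = 2.28 × 10^4.
With Q = [Al³⁺]^2/[Cd²⁺]^3 and the known concentrations, [Al³⁺]^2 in the numerator gives [Al³⁺] = 0.023 M.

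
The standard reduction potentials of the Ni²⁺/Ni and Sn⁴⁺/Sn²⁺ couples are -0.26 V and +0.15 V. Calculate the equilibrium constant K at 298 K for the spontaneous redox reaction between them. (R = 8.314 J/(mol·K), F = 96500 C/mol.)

E°_cell = +0.15 − (-0.26) = 0.41 V, with n = 2 electrons transferred.
At equilibrium E = 0, so the Nernst equation gives ln K = nFE°/RT = (2)(96500)(0.41)/((8.314)(298)) = 31.94.
K = e^31.94 = 7.4 × 10^13.

7.4 × 10^13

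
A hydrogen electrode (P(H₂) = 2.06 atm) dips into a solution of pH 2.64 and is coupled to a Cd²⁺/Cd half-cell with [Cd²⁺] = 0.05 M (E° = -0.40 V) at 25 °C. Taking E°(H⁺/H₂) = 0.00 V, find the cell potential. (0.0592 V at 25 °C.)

0.27 V

The hydrogen couple is the cathode, so E°_cell = 0.40 V; n = 2.
[H⁺] = 10^(−2.64) = 0.0023 M, and Q = [Cd²⁺]·P(H₂) / [H⁺]^2 = 1.96 × 10^4.
E = E° − (0.0592/2) log Q = 0.40 − (0.0592/2)(4.293) = 0.273 V.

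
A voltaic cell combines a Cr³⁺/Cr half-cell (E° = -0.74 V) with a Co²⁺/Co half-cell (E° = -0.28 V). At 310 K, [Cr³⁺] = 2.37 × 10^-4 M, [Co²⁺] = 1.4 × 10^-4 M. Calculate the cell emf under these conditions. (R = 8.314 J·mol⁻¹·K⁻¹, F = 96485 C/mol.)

0.416 V

The Co²⁺/Co couple has the higher reduction potential and acts as the cathode, so E°_cell = -0.28 − (-0.74) = 0.46 V.
Balancing electrons gives n = 6; the reaction quotient is Q = [Cr³⁺]^2/[Co²⁺]^3 = 2.05 × 10^4.
E = E° − (RT/nF) ln Q = 0.46 − (8.314×310)/(6×96485) × (9.927) = 0.460 − 0.044 = 0.416 V.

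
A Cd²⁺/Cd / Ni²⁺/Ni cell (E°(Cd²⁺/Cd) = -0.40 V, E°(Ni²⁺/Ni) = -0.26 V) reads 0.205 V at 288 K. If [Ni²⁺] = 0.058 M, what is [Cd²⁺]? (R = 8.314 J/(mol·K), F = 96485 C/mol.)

From the Nernst equation, ln Q = nF(E° − E)/RT = 2×96485×(0.14 − 0.205)/(8.314×288) = -5.238, so Q = 0.00531.
With Q = [Cd²⁺]/[Ni²⁺] and the known concentrations, [Cd²⁺] in the numerator gives [Cd²⁺] = 3.1 × 10^-4 M.

3.1 × 10^-4 M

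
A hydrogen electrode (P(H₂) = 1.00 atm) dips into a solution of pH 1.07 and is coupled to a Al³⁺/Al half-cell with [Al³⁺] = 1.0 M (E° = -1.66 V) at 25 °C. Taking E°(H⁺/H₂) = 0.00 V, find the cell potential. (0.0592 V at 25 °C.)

1.60 V

The hydrogen couple is the cathode, so E°_cell = 1.66 V; n = 6.
[H⁺] = 10^(−1.07) = 0.085 M, and Q = [Al³⁺]^2·P(H₂)^3 / [H⁺]^6 = 2.63 × 10^6.
E = E° − (0.0592/6) log Q = 1.66 − (0.0592/6)(6.420) = 1.597 V.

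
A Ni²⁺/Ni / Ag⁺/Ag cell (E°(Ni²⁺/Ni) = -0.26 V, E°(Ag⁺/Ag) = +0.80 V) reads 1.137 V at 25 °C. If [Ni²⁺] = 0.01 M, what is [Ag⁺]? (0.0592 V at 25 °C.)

2.0 M

From the Nernst equation, log Q = n(E° − E)/0.0592 = 2(1.06 − 1.137)/0.0592 = -2.601, so Q = 0.00250.
With Q = [Ni²⁺]/[Ag⁺]^2 and the known concentrations, [Ag⁺]^2 in the denominator gives [Ag⁺] = 2.0 M.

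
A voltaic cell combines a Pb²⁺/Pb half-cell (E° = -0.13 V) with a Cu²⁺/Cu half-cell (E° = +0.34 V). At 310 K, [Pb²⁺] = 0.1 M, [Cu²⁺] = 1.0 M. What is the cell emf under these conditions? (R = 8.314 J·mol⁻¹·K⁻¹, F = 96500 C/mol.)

The Cu²⁺/Cu couple has the higher reduction potential and acts as the cathode, so E°_cell = +0.34 − (-0.13) = 0.47 V.
Balancing electrons gives n = 2; the reaction quotient is Q = [Pb²⁺]/[Cu²⁺] = 0.100.
E = E° − (RT/nF) ln Q = 0.47 − (8.314×310)/(2×96500) × (-2.303) = 0.470 + 0.031 = 0.501 V.

0.501 V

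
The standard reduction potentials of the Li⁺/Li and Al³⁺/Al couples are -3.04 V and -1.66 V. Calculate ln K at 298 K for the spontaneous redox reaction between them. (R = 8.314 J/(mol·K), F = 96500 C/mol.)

E°_cell = -1.66 − (-3.04) = 1.38 V, with n = 3 electrons transferred.
At equilibrium E = 0, so the Nernst equation gives ln K = nFE°/RT = (3)(96500)(1.38)/((8.314)(298)) = 161.25.

ln K = 161.3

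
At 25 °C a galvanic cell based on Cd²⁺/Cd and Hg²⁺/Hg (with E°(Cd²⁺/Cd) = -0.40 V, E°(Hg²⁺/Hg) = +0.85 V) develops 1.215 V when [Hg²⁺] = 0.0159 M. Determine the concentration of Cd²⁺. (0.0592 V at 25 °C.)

0.24 M

From the Nernst equation, log Q = n(E° − E)/0.0592 = 2(1.25 − 1.215)/0.0592 = 1.182, so Q = 15.2.
With Q = [Cd²⁺]/[Hg²⁺] and the known concentrations, [Cd²⁺] in the numerator gives [Cd²⁺] = 0.24 M.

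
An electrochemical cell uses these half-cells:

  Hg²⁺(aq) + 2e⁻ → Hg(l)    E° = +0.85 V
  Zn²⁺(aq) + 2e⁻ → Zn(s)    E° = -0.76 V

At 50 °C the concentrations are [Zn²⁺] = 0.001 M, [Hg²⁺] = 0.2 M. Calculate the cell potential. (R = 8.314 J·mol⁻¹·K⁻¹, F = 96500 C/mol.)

The Hg²⁺/Hg couple has the higher reduction potential and acts as the cathode, so E°_cell = +0.85 − (-0.76) = 1.61 V.
Balancing electrons gives n = 2; the reaction quotient is Q = [Zn²⁺]/[Hg²⁺] = 0.00500.
E = E° − (RT/nF) ln Q = 1.61 − (8.314×323)/(2×96500) × (-5.298) = 1.610 + 0.074 = 1.684 V.

1.68 V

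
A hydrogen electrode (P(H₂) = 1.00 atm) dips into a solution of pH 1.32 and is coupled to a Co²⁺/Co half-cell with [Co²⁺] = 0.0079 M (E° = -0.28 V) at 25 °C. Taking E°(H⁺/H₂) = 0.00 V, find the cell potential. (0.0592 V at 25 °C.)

0.26 V

The hydrogen couple is the cathode, so E°_cell = 0.28 V; n = 2.
[H⁺] = 10^(−1.32) = 0.048 M, and Q = [Co²⁺]·P(H₂) / [H⁺]^2 = 3.45.
E = E° − (0.0592/2) log Q = 0.28 − (0.0592/2)(0.538) = 0.264 V.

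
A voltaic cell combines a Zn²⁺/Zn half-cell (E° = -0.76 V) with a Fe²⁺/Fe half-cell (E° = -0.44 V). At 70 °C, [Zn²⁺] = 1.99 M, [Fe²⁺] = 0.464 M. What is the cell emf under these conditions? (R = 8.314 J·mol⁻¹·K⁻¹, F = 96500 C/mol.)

0.298 V

The Fe²⁺/Fe couple has the higher reduction potential and acts as the cathode, so E°_cell = -0.44 − (-0.76) = 0.32 V.
Balancing electrons gives n = 2; the reaction quotient is Q = [Zn²⁺]/[Fe²⁺] = 4.29.
E = E° − (RT/nF) ln Q = 0.32 − (8.314×343)/(2×96500) × (1.456) = 0.320 − 0.022 = 0.298 V.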